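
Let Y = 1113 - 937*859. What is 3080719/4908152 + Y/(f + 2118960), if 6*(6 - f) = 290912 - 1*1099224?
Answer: 4496915759353/16592140356104 ≈ 0.27103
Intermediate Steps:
Y = -803770 (Y = 1113 - 804883 = -803770)
f = 404174/3 (f = 6 - (290912 - 1*1099224)/6 = 6 - (290912 - 1099224)/6 = 6 - ⅙*(-808312) = 6 + 404156/3 = 404174/3 ≈ 1.3472e+5)
3080719/4908152 + Y/(f + 2118960) = 3080719/4908152 - 803770/(404174/3 + 2118960) = 3080719*(1/4908152) - 803770/6761054/3 = 3080719/4908152 - 803770*3/6761054 = 3080719/4908152 - 1205655/3380527 = 4496915759353/16592140356104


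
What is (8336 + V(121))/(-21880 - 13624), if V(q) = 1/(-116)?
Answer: -966975/4118464 ≈ -0.23479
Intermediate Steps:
V(q) = -1/116
(8336 + V(121))/(-21880 - 13624) = (8336 - 1/116)/(-21880 - 13624) = (966975/116)/(-35504) = (966975/116)*(-1/35504) = -966975/4118464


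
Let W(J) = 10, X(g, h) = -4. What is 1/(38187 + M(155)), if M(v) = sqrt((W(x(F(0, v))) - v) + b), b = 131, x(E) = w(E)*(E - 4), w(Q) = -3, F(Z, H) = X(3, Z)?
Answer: 38187/1458246983 - I*sqrt(14)/1458246983 ≈ 2.6187e-5 - 2.5659e-9*I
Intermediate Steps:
F(Z, H) = -4
x(E) = 12 - 3*E (x(E) = -3*(E - 4) = -3*(-4 + E) = 12 - 3*E)
M(v) = sqrt(141 - v) (M(v) = sqrt((10 - v) + 131) = sqrt(141 - v))
1/(38187 + M(155)) = 1/(38187 + sqrt(141 - 1*155)) = 1/(38187 + sqrt(141 - 155)) = 1/(38187 + sqrt(-14)) = 1/(38187 + I*sqrt(14))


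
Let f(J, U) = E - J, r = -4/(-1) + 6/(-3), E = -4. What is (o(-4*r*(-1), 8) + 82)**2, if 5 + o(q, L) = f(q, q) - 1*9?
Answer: 3136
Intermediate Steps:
r = 2 (r = -4*(-1) + 6*(-1/3) = 4 - 2 = 2)
f(J, U) = -4 - J
o(q, L) = -18 - q (o(q, L) = -5 + ((-4 - q) - 1*9) = -5 + ((-4 - q) - 9) = -5 + (-13 - q) = -18 - q)
(o(-4*r*(-1), 8) + 82)**2 = ((-18 - (-4*2)*(-1)) + 82)**2 = ((-18 - (-8)*(-1)) + 82)**2 = ((-18 - 1*8) + 82)**2 = ((-18 - 8) + 82)**2 = (-26 + 82)**2 = 56**2 = 3136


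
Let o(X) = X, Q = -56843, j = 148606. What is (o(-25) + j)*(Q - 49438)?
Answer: -15791337261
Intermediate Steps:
(o(-25) + j)*(Q - 49438) = (-25 + 148606)*(-56843 - 49438) = 148581*(-106281) = -15791337261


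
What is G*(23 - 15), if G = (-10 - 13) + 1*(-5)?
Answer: -224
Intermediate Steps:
G = -28 (G = -23 - 5 = -28)
G*(23 - 15) = -28*(23 - 15) = -28*8 = -224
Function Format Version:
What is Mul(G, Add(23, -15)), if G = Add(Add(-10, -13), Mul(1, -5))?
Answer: -224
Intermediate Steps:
G = -28 (G = Add(-23, -5) = -28)
Mul(G, Add(23, -15)) = Mul(-28, Add(23, -15)) = Mul(-28, 8) = -224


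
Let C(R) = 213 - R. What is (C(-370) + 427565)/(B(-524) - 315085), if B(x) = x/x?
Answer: -5097/3751 ≈ -1.3588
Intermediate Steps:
B(x) = 1
(C(-370) + 427565)/(B(-524) - 315085) = ((213 - 1*(-370)) + 427565)/(1 - 315085) = ((213 + 370) + 427565)/(-315084) = (583 + 427565)*(-1/315084) = 428148*(-1/315084) = -5097/3751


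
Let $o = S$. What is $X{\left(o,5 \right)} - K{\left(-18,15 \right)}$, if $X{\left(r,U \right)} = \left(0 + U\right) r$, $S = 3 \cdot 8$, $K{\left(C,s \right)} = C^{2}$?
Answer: $-204$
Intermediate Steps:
$S = 24$
$o = 24$
$X{\left(r,U \right)} = U r$
$X{\left(o,5 \right)} - K{\left(-18,15 \right)} = 5 \cdot 24 - \left(-18\right)^{2} = 120 - 324 = -204$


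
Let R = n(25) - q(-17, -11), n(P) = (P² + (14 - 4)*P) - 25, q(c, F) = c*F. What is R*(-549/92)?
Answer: -363987/92 ≈ -3956.4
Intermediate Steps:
q(c, F) = F*c
n(P) = -25 + P² + 10*P (n(P) = (P² + 10*P) - 25 = -25 + P² + 10*P)
R = 663 (R = (-25 + 25² + 10*25) - (-11)*(-17) = (-25 + 625 + 250) - 1*187 = 850 - 187 = 663)
R*(-549/92) = 663*(-549/92) = -363987/92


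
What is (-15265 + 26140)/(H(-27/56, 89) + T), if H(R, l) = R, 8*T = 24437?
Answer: 76125/21379 ≈ 3.5607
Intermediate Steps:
T = 24437/8 (T = (⅛)*24437 = 24437/8 ≈ 3054.6)
(-15265 + 26140)/(H(-27/56, 89) + T) = (-15265 + 26140)/(-27/56 + 24437/8) = 10875/(-27*1/56 + 24437/8) = 10875/(-27/56 + 24437/8) = 10875/(21379/7) = 10875*(7/21379) = 76125/21379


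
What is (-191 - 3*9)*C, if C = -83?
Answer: 18094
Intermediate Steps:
(-191 - 3*9)*C = (-191 - 3*9)*(-83) = (-191 - 27)*(-83) = -218*(-83) = 18094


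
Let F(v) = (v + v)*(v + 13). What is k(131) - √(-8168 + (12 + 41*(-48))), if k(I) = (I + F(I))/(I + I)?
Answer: 289/2 - 2*I*√2531 ≈ 144.5 - 100.62*I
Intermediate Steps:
F(v) = 2*v*(13 + v) (F(v) = (2*v)*(13 + v) = 2*v*(13 + v))
k(I) = (I + 2*I*(13 + I))/(2*I) (k(I) = (I + 2*I*(13 + I))/(I + I) = (I + 2*I*(13 + I))/((2*I)) = (I + 2*I*(13 + I))*(1/(2*I)) = (I + 2*I*(13 + I))/(2*I))
k(131) - √(-8168 + (12 + 41*(-48))) = (27/2 + 131) - √(-8168 + (12 + 41*(-48))) = 289/2 - √(-8168 + (12 - 1968)) = 289/2 - √(-8168 - 1956) = 289/2 - √(-10124) = 289/2 - 2*I*√2531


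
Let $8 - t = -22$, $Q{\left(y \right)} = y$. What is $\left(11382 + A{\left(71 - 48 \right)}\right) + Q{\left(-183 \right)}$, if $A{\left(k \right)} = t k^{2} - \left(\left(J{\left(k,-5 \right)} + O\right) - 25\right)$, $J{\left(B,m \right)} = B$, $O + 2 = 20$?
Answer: $27053$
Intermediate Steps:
$O = 18$ ($O = -2 + 20 = 18$)
$t = 30$ ($t = 8 - -22 = 8 + 22 = 30$)
$A{\left(k \right)} = 7 - k + 30 k^{2}$ ($A{\left(k \right)} = 30 k^{2} - \left(\left(k + 18\right) - 25\right) = 30 k^{2} - \left(\left(18 + k\right) - 25\right) = 30 k^{2} - \left(-7 + k\right) = 7 - k + 30 k^{2}$)
$\left(11382 + A{\left(71 - 48 \right)}\right) + Q{\left(-183 \right)} = \left(11382 + \left(7 - \left(71 - 48\right) + 30 \left(71 - 48\right)^{2}\right)\right) - 183 = \left(11382 + \left(7 - 23 + 30 \cdot 23^{2}\right)\right) - 183 = \left(11382 + \left(7 - 23 + 30 \cdot 529\right)\right) - 183 = \left(11382 + \left(7 - 23 + 15870\right)\right) - 183 = \left(11382 + 15854\right) - 183 = 27236 - 183 = 27053$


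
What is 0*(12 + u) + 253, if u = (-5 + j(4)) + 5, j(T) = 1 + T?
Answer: 253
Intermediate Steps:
u = 5 (u = (-5 + (1 + 4)) + 5 = (-5 + 5) + 5 = 0 + 5 = 5)
0*(12 + u) + 253 = 0*(12 + 5) + 253 = 0*17 + 253 = 0 + 253 = 253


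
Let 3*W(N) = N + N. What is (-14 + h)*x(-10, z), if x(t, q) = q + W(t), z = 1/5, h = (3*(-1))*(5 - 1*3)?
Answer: 388/3 ≈ 129.33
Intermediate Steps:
h = -6 (h = -3*(5 - 3) = -3*2 = -6)
z = ⅕ (z = 1*(⅕) = ⅕ ≈ 0.20000)
W(N) = 2*N/3 (W(N) = (N + N)/3 = (2*N)/3 = 2*N/3)
x(t, q) = q + 2*t/3
(-14 + h)*x(-10, z) = (-14 - 6)*(⅕ + (⅔)*(-10)) = -20*(⅕ - 20/3) = -20*(-97/15) = 388/3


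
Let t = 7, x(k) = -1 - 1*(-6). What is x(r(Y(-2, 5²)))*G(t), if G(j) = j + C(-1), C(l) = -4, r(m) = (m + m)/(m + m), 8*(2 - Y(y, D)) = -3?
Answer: 15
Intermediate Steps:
Y(y, D) = 19/8 (Y(y, D) = 2 - ⅛*(-3) = 2 + 3/8 = 19/8)
r(m) = 1 (r(m) = (2*m)/((2*m)) = (2*m)*(1/(2*m)) = 1)
x(k) = 5 (x(k) = -1 + 6 = 5)
G(j) = -4 + j (G(j) = j - 4 = -4 + j)
x(r(Y(-2, 5²)))*G(t) = 5*(-4 + 7) = 5*3 = 15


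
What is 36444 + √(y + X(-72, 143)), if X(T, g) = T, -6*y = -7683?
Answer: 36444 + √4834/2 ≈ 36479.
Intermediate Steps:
y = 2561/2 (y = -⅙*(-7683) = 2561/2 ≈ 1280.5)
36444 + √(y + X(-72, 143)) = 36444 + √(2561/2 - 72) = 36444 + √(2417/2) = 36444 + √4834/2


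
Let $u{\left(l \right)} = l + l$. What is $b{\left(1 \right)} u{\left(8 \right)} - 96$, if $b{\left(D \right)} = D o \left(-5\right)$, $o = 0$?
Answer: $-96$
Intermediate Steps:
$u{\left(l \right)} = 2 l$
$b{\left(D \right)} = 0$ ($b{\left(D \right)} = D 0 \left(-5\right) = 0 \left(-5\right) = 0$)
$b{\left(1 \right)} u{\left(8 \right)} - 96 = 0 \cdot 2 \cdot 8 - 96 = 0 \cdot 16 - 96 = 0 - 96 = -96$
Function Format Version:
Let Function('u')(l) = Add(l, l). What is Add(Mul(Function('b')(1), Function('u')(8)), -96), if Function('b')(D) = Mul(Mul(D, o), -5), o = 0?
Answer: -96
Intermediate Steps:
Function('u')(l) = Mul(2, l)
Function('b')(D) = 0 (Function('b')(D) = Mul(Mul(D, 0), -5) = Mul(0, -5) = 0)
Add(Mul(Function('b')(1), Function('u')(8)), -96) = Add(Mul(0, Mul(2, 8)), -96) = Add(Mul(0, 16), -96) = Add(0, -96) = -96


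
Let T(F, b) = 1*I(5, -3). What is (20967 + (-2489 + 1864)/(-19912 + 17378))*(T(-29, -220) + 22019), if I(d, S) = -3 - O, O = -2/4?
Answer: 2339517455099/5068 ≈ 4.6163e+8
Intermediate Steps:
O = -1/2 (O = -2*1/4 = -1/2 ≈ -0.50000)
I(d, S) = -5/2 (I(d, S) = -3 - 1*(-1/2) = -3 + 1/2 = -5/2)
T(F, b) = -5/2 (T(F, b) = 1*(-5/2) = -5/2)
(20967 + (-2489 + 1864)/(-19912 + 17378))*(T(-29, -220) + 22019) = (20967 + (-2489 + 1864)/(-19912 + 17378))*(-5/2 + 22019) = (20967 - 625/(-2534))*(44033/2) = (20967 - 625*(-1/2534))*(44033/2) = (20967 + 625/2534)*(44033/2) = (53131003/2534)*(44033/2) = 2339517455099/5068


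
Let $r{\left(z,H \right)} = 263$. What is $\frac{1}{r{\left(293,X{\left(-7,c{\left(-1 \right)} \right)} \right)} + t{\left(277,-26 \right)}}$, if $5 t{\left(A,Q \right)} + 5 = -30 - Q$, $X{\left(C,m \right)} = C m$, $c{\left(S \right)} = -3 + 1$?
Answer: $\frac{5}{1306} \approx 0.0038285$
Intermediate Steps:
$c{\left(S \right)} = -2$
$t{\left(A,Q \right)} = -7 - \frac{Q}{5}$ ($t{\left(A,Q \right)} = -1 + \frac{-30 - Q}{5} = -1 - \left(6 + \frac{Q}{5}\right) = -7 - \frac{Q}{5}$)
$\frac{1}{r{\left(293,X{\left(-7,c{\left(-1 \right)} \right)} \right)} + t{\left(277,-26 \right)}} = \frac{1}{263 - \frac{9}{5}} = \frac{1}{\frac{1306}{5}} = \frac{5}{1306}$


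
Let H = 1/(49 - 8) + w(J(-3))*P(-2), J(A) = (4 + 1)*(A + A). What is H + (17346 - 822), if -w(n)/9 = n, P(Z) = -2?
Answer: 655345/41 ≈ 15984.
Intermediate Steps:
J(A) = 10*A (J(A) = 5*(2*A) = 10*A)
w(n) = -9*n
H = -22139/41 (H = 1/(49 - 8) - 90*(-3)*(-2) = 1/41 - 9*(-30)*(-2) = 1/41 + 270*(-2) = 1/41 - 540 = -22139/41 ≈ -539.98)
H + (17346 - 822) = -22139/41 + (17346 - 822) = -22139/41 + 16524 = 655345/41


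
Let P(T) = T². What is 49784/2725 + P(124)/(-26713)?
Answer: 1287980392/72792925 ≈ 17.694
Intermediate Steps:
49784/2725 + P(124)/(-26713) = 49784/2725 + 124²/(-26713) = 49784*(1/2725) + 15376*(-1/26713) = 49784/2725 - 15376/26713 = 1287980392/72792925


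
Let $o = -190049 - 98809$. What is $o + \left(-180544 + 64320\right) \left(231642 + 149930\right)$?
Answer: $-44348112986$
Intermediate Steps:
$o = -288858$ ($o = -190049 - 98809 = -288858$)
$o + \left(-180544 + 64320\right) \left(231642 + 149930\right) = -288858 + \left(-180544 + 64320\right) \left(231642 + 149930\right) = -288858 - 44347824128 = -44348112986$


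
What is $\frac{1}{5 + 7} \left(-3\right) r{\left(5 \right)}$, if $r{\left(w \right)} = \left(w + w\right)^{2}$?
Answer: $-25$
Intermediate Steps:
$r{\left(w \right)} = 4 w^{2}$ ($r{\left(w \right)} = \left(2 w\right)^{2} = 4 w^{2}$)
$\frac{1}{5 + 7} \left(-3\right) r{\left(5 \right)} = \frac{1}{5 + 7} \left(-3\right) 4 \cdot 5^{2} = \frac{1}{12} \left(-3\right) 4 \cdot 25 = \frac{1}{12} \left(-3\right) 100 = \left(- \frac{1}{4}\right) 100 = -25$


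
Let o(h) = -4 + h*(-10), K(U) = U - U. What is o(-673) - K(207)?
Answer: 6726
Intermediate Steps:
K(U) = 0
o(h) = -4 - 10*h
o(-673) - K(207) = (-4 - 10*(-673)) - 1*0 = (-4 + 6730) + 0 = 6726 + 0 = 6726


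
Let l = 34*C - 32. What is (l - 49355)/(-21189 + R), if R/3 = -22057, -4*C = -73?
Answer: 32511/58240 ≈ 0.55822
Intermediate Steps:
C = 73/4 (C = -¼*(-73) = 73/4 ≈ 18.250)
R = -66171 (R = 3*(-22057) = -66171)
l = 1177/2 (l = 34*(73/4) - 32 = 1241/2 - 32 = 1177/2 ≈ 588.50)
(l - 49355)/(-21189 + R) = (1177/2 - 49355)/(-21189 - 66171) = -97533/2/(-87360) = -97533/2*(-1/87360) = 32511/58240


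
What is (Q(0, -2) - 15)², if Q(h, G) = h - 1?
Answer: 256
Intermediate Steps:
Q(h, G) = -1 + h
(Q(0, -2) - 15)² = ((-1 + 0) - 15)² = (-1 - 15)² = (-16)² = 256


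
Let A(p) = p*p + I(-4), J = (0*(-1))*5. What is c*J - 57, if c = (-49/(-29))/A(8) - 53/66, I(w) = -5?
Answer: -57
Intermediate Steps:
J = 0 (J = 0*5 = 0)
A(p) = -5 + p² (A(p) = p*p - 5 = p² - 5 = -5 + p²)
c = -87449/112926 (c = (-49/(-29))/(-5 + 8²) - 53/66 = (-49*(-1/29))/(-5 + 64) - 53*1/66 = (49/29)/59 - 53/66 = (49/29)*(1/59) - 53/66 = 49/1711 - 53/66 = -87449/112926 ≈ -0.77439)
c*J - 57 = -87449/112926*0 - 57 = 0 - 57 = -57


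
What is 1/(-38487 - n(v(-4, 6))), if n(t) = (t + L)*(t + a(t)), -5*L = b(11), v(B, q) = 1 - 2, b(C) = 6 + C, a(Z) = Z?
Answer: -5/192479 ≈ -2.5977e-5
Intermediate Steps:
v(B, q) = -1
L = -17/5 (L = -(6 + 11)/5 = -1/5*17 = -17/5 ≈ -3.4000)
n(t) = 2*t*(-17/5 + t) (n(t) = (t - 17/5)*(t + t) = (-17/5 + t)*(2*t) = 2*t*(-17/5 + t))
1/(-38487 - n(v(-4, 6))) = 1/(-38487 - 2*(-1)*(-17 + 5*(-1))/5) = 1/(-38487 - 2*(-1)*(-17 - 5)/5) = 1/(-38487 - 2*(-1)*(-22)/5) = 1/(-38487 - 1*44/5) = 1/(-38487 - 44/5) = 1/(-192479/5) = -5/192479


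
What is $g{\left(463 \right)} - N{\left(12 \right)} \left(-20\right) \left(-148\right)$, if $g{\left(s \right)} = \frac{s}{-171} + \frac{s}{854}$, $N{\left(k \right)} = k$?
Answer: $- \frac{5187443909}{146034} \approx -35522.0$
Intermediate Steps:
$g{\left(s \right)} = - \frac{683 s}{146034}$ ($g{\left(s \right)} = s \left(- \frac{1}{171}\right) + s \frac{1}{854} = - \frac{s}{171} + \frac{s}{854} = - \frac{683 s}{146034}$)
$g{\left(463 \right)} - N{\left(12 \right)} \left(-20\right) \left(-148\right) = \left(- \frac{683}{146034}\right) 463 - 12 \left(-20\right) \left(-148\right) = - \frac{316229}{146034} - \left(-240\right) \left(-148\right) = - \frac{316229}{146034} - 35520 = - \frac{5187443909}{146034}$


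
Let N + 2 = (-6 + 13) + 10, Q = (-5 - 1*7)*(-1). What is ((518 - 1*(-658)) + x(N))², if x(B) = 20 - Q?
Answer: 1401856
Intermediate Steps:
Q = 12 (Q = (-5 - 7)*(-1) = -12*(-1) = 12)
N = 15 (N = -2 + ((-6 + 13) + 10) = -2 + (7 + 10) = -2 + 17 = 15)
x(B) = 8 (x(B) = 20 - 1*12 = 20 - 12 = 8)
((518 - 1*(-658)) + x(N))² = ((518 - 1*(-658)) + 8)² = ((518 + 658) + 8)² = (1176 + 8)² = 1184² = 1401856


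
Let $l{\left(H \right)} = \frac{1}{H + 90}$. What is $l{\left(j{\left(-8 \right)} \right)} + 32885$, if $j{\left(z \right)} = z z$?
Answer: $\frac{5064291}{154} \approx 32885.0$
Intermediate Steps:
$j{\left(z \right)} = z^{2}$
$l{\left(H \right)} = \frac{1}{90 + H}$
$l{\left(j{\left(-8 \right)} \right)} + 32885 = \frac{1}{90 + \left(-8\right)^{2}} + 32885 = \frac{1}{90 + 64} + 32885 = \frac{1}{154} + 32885 = \frac{5064291}{154}$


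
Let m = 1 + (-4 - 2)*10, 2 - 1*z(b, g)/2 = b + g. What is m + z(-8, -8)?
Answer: -23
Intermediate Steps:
z(b, g) = 4 - 2*b - 2*g (z(b, g) = 4 - 2*(b + g) = 4 + (-2*b - 2*g) = 4 - 2*b - 2*g)
m = -59 (m = 1 - 6*10 = 1 - 60 = -59)
m + z(-8, -8) = -59 + (4 - 2*(-8) - 2*(-8)) = -59 + (4 + 16 + 16) = -59 + 36 = -23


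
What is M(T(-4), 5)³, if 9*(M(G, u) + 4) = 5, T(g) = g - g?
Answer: -29791/729 ≈ -40.866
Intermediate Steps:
T(g) = 0
M(G, u) = -31/9 (M(G, u) = -4 + (⅑)*5 = -4 + 5/9 = -31/9)
M(T(-4), 5)³ = (-31/9)³ = -29791/729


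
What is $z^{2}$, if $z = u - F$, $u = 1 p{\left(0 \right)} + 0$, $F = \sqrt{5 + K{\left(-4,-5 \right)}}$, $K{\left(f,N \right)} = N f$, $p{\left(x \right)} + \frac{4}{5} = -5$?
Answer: $\frac{2916}{25} \approx 116.64$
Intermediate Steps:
$p{\left(x \right)} = - \frac{29}{5}$ ($p{\left(x \right)} = - \frac{4}{5} - 5 = - \frac{29}{5}$)
$F = 5$ ($F = \sqrt{5 - -20} = \sqrt{5 + 20} = \sqrt{25} = 5$)
$u = - \frac{29}{5}$ ($u = 1 \left(- \frac{29}{5}\right) + 0 = - \frac{29}{5} + 0 = - \frac{29}{5} \approx -5.8$)
$z = - \frac{54}{5}$ ($z = - \frac{29}{5} - 5 = - \frac{54}{5} \approx -10.8$)
$z^{2} = \left(- \frac{54}{5}\right)^{2} = \frac{2916}{25}$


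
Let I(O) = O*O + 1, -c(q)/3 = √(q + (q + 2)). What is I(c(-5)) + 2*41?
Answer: 11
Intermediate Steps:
c(q) = -3*√(2 + 2*q) (c(q) = -3*√(q + (q + 2)) = -3*√(q + (2 + q)) = -3*√(2 + 2*q))
I(O) = 1 + O² (I(O) = O² + 1 = 1 + O²)
I(c(-5)) + 2*41 = (1 + (-3*√(2 + 2*(-5)))²) + 2*41 = (1 + (-3*√(2 - 10))²) + 82 = (1 + (-6*I*√2)²) + 82 = (1 - 72) + 82 = -71 + 82 = 11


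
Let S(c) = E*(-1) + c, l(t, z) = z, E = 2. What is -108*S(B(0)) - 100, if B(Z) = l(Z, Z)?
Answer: 116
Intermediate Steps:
B(Z) = Z
S(c) = -2 + c (S(c) = 2*(-1) + c = -2 + c)
-108*S(B(0)) - 100 = -108*(-2 + 0) - 100 = -108*(-2) - 100 = 216 - 100 = 116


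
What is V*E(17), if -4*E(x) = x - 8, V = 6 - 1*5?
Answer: -9/4 ≈ -2.2500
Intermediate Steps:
V = 1 (V = 6 - 5 = 1)
E(x) = 2 - x/4 (E(x) = -(x - 8)/4 = -(-8 + x)/4 = 2 - x/4)
V*E(17) = 1*(2 - ¼*17) = 1*(2 - 17/4) = 1*(-9/4) = -9/4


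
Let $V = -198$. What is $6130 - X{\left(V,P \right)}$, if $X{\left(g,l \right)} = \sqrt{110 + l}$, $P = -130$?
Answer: $6130 - 2 i \sqrt{5} \approx 6130.0 - 4.4721 i$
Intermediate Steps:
$6130 - X{\left(V,P \right)} = 6130 - \sqrt{110 - 130} = 6130 - \sqrt{-20} = 6130 - 2 i \sqrt{5}$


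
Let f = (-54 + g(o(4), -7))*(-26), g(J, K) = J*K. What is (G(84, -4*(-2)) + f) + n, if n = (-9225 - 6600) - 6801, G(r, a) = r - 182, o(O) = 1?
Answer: -21138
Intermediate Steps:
G(r, a) = -182 + r
f = 1586 (f = (-54 + 1*(-7))*(-26) = (-54 - 7)*(-26) = -61*(-26) = 1586)
n = -22626 (n = -15825 - 6801 = -22626)
(G(84, -4*(-2)) + f) + n = ((-182 + 84) + 1586) - 22626 = (-98 + 1586) - 22626 = 1488 - 22626 = -21138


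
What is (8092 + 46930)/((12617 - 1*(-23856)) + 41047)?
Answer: 27511/38760 ≈ 0.70978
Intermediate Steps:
(8092 + 46930)/((12617 - 1*(-23856)) + 41047) = 55022/((12617 + 23856) + 41047) = 55022/(36473 + 41047) = 55022/77520 = 55022*(1/77520) = 27511/38760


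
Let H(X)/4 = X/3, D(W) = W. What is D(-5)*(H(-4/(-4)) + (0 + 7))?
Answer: -125/3 ≈ -41.667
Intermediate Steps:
H(X) = 4*X/3 (H(X) = 4*(X/3) = 4*X/3)
D(-5)*(H(-4/(-4)) + (0 + 7)) = -5*(4*(-4/(-4))/3 + (0 + 7)) = -5*(4*(-4*(-¼))/3 + 7) = -5*((4/3)*1 + 7) = -5*(4/3 + 7) = -5*25/3 = -125/3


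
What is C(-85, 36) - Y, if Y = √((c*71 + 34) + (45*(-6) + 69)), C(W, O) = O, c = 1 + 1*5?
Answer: 36 - √259 ≈ 19.907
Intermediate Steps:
c = 6 (c = 1 + 5 = 6)
Y = √259 (Y = √((6*71 + 34) + (45*(-6) + 69)) = √((426 + 34) + (-270 + 69)) = √(460 - 201) = √259 ≈ 16.093)
C(-85, 36) - Y = 36 - √259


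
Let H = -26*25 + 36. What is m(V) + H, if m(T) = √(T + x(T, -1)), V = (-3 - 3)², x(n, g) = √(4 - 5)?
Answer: -614 + √(36 + I) ≈ -608.0 + 0.083325*I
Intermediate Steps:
x(n, g) = I (x(n, g) = √(-1) = I)
V = 36 (V = (-6)² = 36)
m(T) = √(I + T) (m(T) = √(T + I) = √(I + T))
H = -614 (H = -650 + 36 = -614)
m(V) + H = √(I + 36) - 614 = √(36 + I) - 614 = -614 + √(36 + I)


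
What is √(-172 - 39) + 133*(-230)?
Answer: -30590 + I*√211 ≈ -30590.0 + 14.526*I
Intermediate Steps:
√(-172 - 39) + 133*(-230) = √(-211) - 30590 = I*√211 - 30590 = -30590 + I*√211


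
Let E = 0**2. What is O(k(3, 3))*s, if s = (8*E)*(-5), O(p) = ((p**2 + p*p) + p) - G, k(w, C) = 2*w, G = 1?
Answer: 0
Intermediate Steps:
O(p) = -1 + p + 2*p**2 (O(p) = ((p**2 + p*p) + p) - 1*1 = ((p**2 + p**2) + p) - 1 = (2*p**2 + p) - 1 = (p + 2*p**2) - 1 = -1 + p + 2*p**2)
E = 0
s = 0 (s = (8*0)*(-5) = 0*(-5) = 0)
O(k(3, 3))*s = (-1 + 2*3 + 2*(2*3)**2)*0 = (-1 + 6 + 2*6**2)*0 = (-1 + 6 + 2*36)*0 = (-1 + 6 + 72)*0 = 77*0 = 0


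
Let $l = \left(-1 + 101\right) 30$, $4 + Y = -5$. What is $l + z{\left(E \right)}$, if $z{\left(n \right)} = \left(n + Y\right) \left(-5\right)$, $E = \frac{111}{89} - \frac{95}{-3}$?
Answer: $\frac{769075}{267} \approx 2880.4$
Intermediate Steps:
$Y = -9$ ($Y = -4 - 5 = -9$)
$l = 3000$ ($l = 100 \cdot 30 = 3000$)
$E = \frac{8788}{267}$ ($E = 111 \cdot \frac{1}{89} - - \frac{95}{3} = \frac{111}{89} + \frac{95}{3} = \frac{8788}{267} \approx 32.914$)
$z{\left(n \right)} = 45 - 5 n$ ($z{\left(n \right)} = \left(n - 9\right) \left(-5\right) = \left(-9 + n\right) \left(-5\right) = 45 - 5 n$)
$l + z{\left(E \right)} = 3000 + \left(45 - \frac{43940}{267}\right) = 3000 - \frac{31925}{267} = \frac{769075}{267}$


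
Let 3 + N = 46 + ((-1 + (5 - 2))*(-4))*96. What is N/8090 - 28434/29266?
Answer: -25124891/23676194 ≈ -1.0612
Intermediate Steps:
N = -725 (N = -3 + (46 + ((-1 + (5 - 2))*(-4))*96) = -3 + (46 + ((-1 + 3)*(-4))*96) = -3 + (46 + (2*(-4))*96) = -3 + (46 - 8*96) = -3 + (46 - 768) = -3 - 722 = -725)
N/8090 - 28434/29266 = -725/8090 - 28434/29266 = -725*1/8090 - 28434*1/29266 = -145/1618 - 14217/14633 = -25124891/23676194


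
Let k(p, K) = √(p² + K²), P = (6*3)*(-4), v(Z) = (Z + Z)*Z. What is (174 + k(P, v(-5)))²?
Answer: 37960 + 696*√1921 ≈ 68465.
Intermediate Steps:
v(Z) = 2*Z² (v(Z) = (2*Z)*Z = 2*Z²)
P = -72 (P = 18*(-4) = -72)
k(p, K) = √(K² + p²)
(174 + k(P, v(-5)))² = (174 + √((2*(-5)²)² + (-72)²))² = (174 + √((2*25)² + 5184))² = (174 + √(50² + 5184))² = (174 + √(2500 + 5184))² = (174 + √7684)² = (174 + 2*√1921)²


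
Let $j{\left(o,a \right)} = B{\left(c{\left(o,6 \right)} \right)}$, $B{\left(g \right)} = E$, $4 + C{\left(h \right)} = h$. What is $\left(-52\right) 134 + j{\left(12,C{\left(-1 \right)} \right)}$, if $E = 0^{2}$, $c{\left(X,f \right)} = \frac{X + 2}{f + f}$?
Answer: $-6968$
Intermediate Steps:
$C{\left(h \right)} = -4 + h$
$c{\left(X,f \right)} = \frac{2 + X}{2 f}$
$E = 0$
$B{\left(g \right)} = 0$
$j{\left(o,a \right)} = 0$
$\left(-52\right) 134 + j{\left(12,C{\left(-1 \right)} \right)} = \left(-52\right) 134 + 0 = -6968 + 0 = -6968$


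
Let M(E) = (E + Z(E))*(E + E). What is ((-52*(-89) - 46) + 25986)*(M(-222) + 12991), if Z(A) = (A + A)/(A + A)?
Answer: 3396563320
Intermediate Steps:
Z(A) = 1 (Z(A) = (2*A)/((2*A)) = (2*A)*(1/(2*A)) = 1)
M(E) = 2*E*(1 + E) (M(E) = (E + 1)*(E + E) = (1 + E)*(2*E) = 2*E*(1 + E))
((-52*(-89) - 46) + 25986)*(M(-222) + 12991) = ((-52*(-89) - 46) + 25986)*(2*(-222)*(1 - 222) + 12991) = ((4628 - 46) + 25986)*(2*(-222)*(-221) + 12991) = (4582 + 25986)*(98124 + 12991) = 30568*111115 = 3396563320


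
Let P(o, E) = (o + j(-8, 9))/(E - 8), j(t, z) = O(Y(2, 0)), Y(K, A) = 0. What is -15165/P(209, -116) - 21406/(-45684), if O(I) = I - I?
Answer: 42955704247/4773978 ≈ 8997.9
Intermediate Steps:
O(I) = 0
j(t, z) = 0
P(o, E) = o/(-8 + E) (P(o, E) = (o + 0)/(E - 8) = o/(-8 + E))
-15165/P(209, -116) - 21406/(-45684) = -15165/(209/(-8 - 116)) - 21406/(-45684) = -15165/(209/(-124)) - 21406*(-1/45684) = -15165/(209*(-1/124)) + 10703/22842 = -15165/(-209/124) + 10703/22842 = -15165*(-124/209) + 10703/22842 = 1880460/209 + 10703/22842 = 42955704247/4773978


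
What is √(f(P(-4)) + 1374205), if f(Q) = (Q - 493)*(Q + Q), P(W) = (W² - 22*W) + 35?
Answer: √1275793 ≈ 1129.5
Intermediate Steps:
P(W) = 35 + W² - 22*W
f(Q) = 2*Q*(-493 + Q) (f(Q) = (-493 + Q)*(2*Q) = 2*Q*(-493 + Q))
√(f(P(-4)) + 1374205) = √(2*(35 + (-4)² - 22*(-4))*(-493 + (35 + (-4)² - 22*(-4))) + 1374205) = √(2*(35 + 16 + 88)*(-493 + (35 + 16 + 88)) + 1374205) = √(2*139*(-493 + 139) + 1374205) = √(2*139*(-354) + 1374205) = √(-98412 + 1374205) = √1275793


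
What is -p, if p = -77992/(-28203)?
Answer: -77992/28203 ≈ -2.7654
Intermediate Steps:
p = 77992/28203 (p = -77992*(-1/28203) = 77992/28203 ≈ 2.7654)
-p = -1*77992/28203 = -77992/28203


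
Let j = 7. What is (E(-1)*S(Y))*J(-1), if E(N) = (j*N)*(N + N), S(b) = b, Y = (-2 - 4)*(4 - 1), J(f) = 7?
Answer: -1764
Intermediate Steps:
Y = -18 (Y = -6*3 = -18)
E(N) = 14*N² (E(N) = (7*N)*(N + N) = (7*N)*(2*N) = 14*N²)
(E(-1)*S(Y))*J(-1) = ((14*(-1)²)*(-18))*7 = ((14*1)*(-18))*7 = (14*(-18))*7 = -252*7 = -1764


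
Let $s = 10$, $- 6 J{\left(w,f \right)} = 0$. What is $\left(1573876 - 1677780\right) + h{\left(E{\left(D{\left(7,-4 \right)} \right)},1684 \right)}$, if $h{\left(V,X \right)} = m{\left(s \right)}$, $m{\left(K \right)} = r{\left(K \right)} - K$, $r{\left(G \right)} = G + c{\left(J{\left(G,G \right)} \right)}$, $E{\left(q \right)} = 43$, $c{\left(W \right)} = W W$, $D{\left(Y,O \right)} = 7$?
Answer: $-103904$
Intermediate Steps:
$J{\left(w,f \right)} = 0$ ($J{\left(w,f \right)} = \left(- \frac{1}{6}\right) 0 = 0$)
$c{\left(W \right)} = W^{2}$
$r{\left(G \right)} = G$ ($r{\left(G \right)} = G + 0^{2} = G + 0 = G$)
$m{\left(K \right)} = 0$ ($m{\left(K \right)} = K - K = 0$)
$h{\left(V,X \right)} = 0$
$\left(1573876 - 1677780\right) + h{\left(E{\left(D{\left(7,-4 \right)} \right)},1684 \right)} = \left(1573876 - 1677780\right) + 0 = -103904 + 0 = -103904$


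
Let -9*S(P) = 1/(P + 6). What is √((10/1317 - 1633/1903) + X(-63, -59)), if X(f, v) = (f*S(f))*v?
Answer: 2*√402810119334678/15872923 ≈ 2.5289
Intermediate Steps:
S(P) = -1/(9*(6 + P)) (S(P) = -1/(9*(P + 6)) = -1/(9*(6 + P)))
X(f, v) = -f*v/(54 + 9*f) (X(f, v) = (f*(-1/(54 + 9*f)))*v = (-f/(54 + 9*f))*v = -f*v/(54 + 9*f))
√((10/1317 - 1633/1903) + X(-63, -59)) = √((10/1317 - 1633/1903) - 1*(-63)*(-59)/(54 + 9*(-63))) = √((10*(1/1317) - 1633*1/1903) - 1*(-63)*(-59)/(54 - 567)) = √((10/1317 - 1633/1903) - 1*(-63)*(-59)/(-513)) = √(-2131631/2506251 - 1*(-63)*(-59)*(-1/513)) = √(-2131631/2506251 + 413/57) = √(101508744/15872923) = 2*√402810119334678/15872923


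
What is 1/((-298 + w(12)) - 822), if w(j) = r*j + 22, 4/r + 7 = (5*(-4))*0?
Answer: -7/7734 ≈ -0.00090509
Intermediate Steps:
r = -4/7 (r = 4/(-7 + (5*(-4))*0) = 4/(-7 - 20*0) = 4/(-7 + 0) = 4/(-7) = 4*(-⅐) = -4/7 ≈ -0.57143)
w(j) = 22 - 4*j/7 (w(j) = -4*j/7 + 22 = 22 - 4*j/7)
1/((-298 + w(12)) - 822) = 1/((-298 + (22 - 4/7*12)) - 822) = 1/((-298 + (22 - 48/7)) - 822) = 1/((-298 + 106/7) - 822) = 1/(-1980/7 - 822) = 1/(-7734/7) = -7/7734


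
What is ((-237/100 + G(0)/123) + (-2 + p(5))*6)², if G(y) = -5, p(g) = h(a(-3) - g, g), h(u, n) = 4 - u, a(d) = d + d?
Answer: 864433203001/151290000 ≈ 5713.8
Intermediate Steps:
a(d) = 2*d
p(g) = 10 + g (p(g) = 4 - (2*(-3) - g) = 4 - (-6 - g) = 4 + (6 + g) = 10 + g)
((-237/100 + G(0)/123) + (-2 + p(5))*6)² = ((-237/100 - 5/123) + (-2 + (10 + 5))*6)² = ((-237*1/100 - 5*1/123) + (-2 + 15)*6)² = ((-237/100 - 5/123) + 13*6)² = (-29651/12300 + 78)² = (929749/12300)² = 864433203001/151290000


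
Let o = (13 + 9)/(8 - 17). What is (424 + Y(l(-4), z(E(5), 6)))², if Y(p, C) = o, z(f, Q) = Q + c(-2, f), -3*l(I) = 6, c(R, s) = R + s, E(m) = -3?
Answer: 14394436/81 ≈ 1.7771e+5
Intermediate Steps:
l(I) = -2 (l(I) = -⅓*6 = -2)
z(f, Q) = -2 + Q + f (z(f, Q) = Q + (-2 + f) = -2 + Q + f)
o = -22/9 (o = 22/(-9) = 22*(-⅑) = -22/9 ≈ -2.4444)
Y(p, C) = -22/9
(424 + Y(l(-4), z(E(5), 6)))² = (424 - 22/9)² = (3794/9)² = 14394436/81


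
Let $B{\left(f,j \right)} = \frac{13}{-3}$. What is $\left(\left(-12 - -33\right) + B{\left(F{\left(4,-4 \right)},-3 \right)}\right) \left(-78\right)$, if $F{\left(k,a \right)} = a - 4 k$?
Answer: $-1300$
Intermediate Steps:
$B{\left(f,j \right)} = - \frac{13}{3}$ ($B{\left(f,j \right)} = 13 \left(- \frac{1}{3}\right) = - \frac{13}{3}$)
$\left(\left(-12 - -33\right) + B{\left(F{\left(4,-4 \right)},-3 \right)}\right) \left(-78\right) = \left(\left(-12 - -33\right) - \frac{13}{3}\right) \left(-78\right) = \left(\left(-12 + 33\right) - \frac{13}{3}\right) \left(-78\right) = \left(21 - \frac{13}{3}\right) \left(-78\right) = \frac{50}{3} \left(-78\right) = -1300$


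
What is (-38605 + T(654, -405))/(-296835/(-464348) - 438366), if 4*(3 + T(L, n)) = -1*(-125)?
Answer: 17913036709/203554078533 ≈ 0.088001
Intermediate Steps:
T(L, n) = 113/4 (T(L, n) = -3 + (-1*(-125))/4 = -3 + (¼)*125 = -3 + 125/4 = 113/4)
(-38605 + T(654, -405))/(-296835/(-464348) - 438366) = (-38605 + 113/4)/(-296835/(-464348) - 438366) = -154307/(4*(-296835*(-1/464348) - 438366)) = -154307/(4*(296835/464348 - 438366)) = -154307/(4*(-203554078533/464348)) = -154307/4*(-464348/203554078533) = 17913036709/203554078533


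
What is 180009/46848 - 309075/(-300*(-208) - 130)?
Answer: -8385603/7480064 ≈ -1.1211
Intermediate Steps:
180009/46848 - 309075/(-300*(-208) - 130) = 180009*(1/46848) - 309075/(62400 - 130) = 60003/15616 - 309075/62270 = 60003/15616 - 309075*1/62270 = 60003/15616 - 4755/958 = -8385603/7480064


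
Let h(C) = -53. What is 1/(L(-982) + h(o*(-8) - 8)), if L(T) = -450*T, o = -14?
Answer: 1/441847 ≈ 2.2632e-6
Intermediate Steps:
1/(L(-982) + h(o*(-8) - 8)) = 1/(-450*(-982) - 53) = 1/(441900 - 53) = 1/441847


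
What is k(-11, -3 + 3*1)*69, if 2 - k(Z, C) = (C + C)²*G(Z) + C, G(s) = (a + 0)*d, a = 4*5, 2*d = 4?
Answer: 138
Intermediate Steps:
d = 2 (d = (½)*4 = 2)
a = 20
G(s) = 40 (G(s) = (20 + 0)*2 = 20*2 = 40)
k(Z, C) = 2 - C - 160*C² (k(Z, C) = 2 - ((C + C)²*40 + C) = 2 - ((2*C)²*40 + C) = 2 - ((4*C²)*40 + C) = 2 - (160*C² + C) = 2 - (C + 160*C²) = 2 + (-C - 160*C²) = 2 - C - 160*C²)
k(-11, -3 + 3*1)*69 = (2 - (-3 + 3*1) - 160*(-3 + 3*1)²)*69 = (2 - (-3 + 3) - 160*(-3 + 3)²)*69 = (2 - 1*0 - 160*0²)*69 = (2 + 0 - 160*0)*69 = (2 + 0 + 0)*69 = 2*69 = 138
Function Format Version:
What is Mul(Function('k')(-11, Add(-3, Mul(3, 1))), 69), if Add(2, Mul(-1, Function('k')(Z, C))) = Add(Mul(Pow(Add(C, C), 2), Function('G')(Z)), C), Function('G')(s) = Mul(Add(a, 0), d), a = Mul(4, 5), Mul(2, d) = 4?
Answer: 138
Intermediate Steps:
d = 2 (d = Mul(Rational(1, 2), 4) = 2)
a = 20
Function('G')(s) = 40 (Function('G')(s) = Mul(Add(20, 0), 2) = Mul(20, 2) = 40)
Function('k')(Z, C) = Add(2, Mul(-1, C), Mul(-160, Pow(C, 2))) (Function('k')(Z, C) = Add(2, Mul(-1, Add(Mul(Pow(Add(C, C), 2), 40), C))) = Add(2, Mul(-1, Add(Mul(Pow(Mul(2, C), 2), 40), C))) = Add(2, Mul(-1, Add(Mul(Mul(4, Pow(C, 2)), 40), C))) = Add(2, Mul(-1, Add(Mul(160, Pow(C, 2)), C))) = Add(2, Mul(-1, Add(C, Mul(160, Pow(C, 2))))) = Add(2, Add(Mul(-1, C), Mul(-160, Pow(C, 2)))) = Add(2, Mul(-1, C), Mul(-160, Pow(C, 2))))
Mul(Function('k')(-11, Add(-3, Mul(3, 1))), 69) = Mul(Add(2, Mul(-1, Add(-3, Mul(3, 1))), Mul(-160, Pow(Add(-3, Mul(3, 1)), 2))), 69) = Mul(Add(2, Mul(-1, Add(-3, 3)), Mul(-160, Pow(Add(-3, 3), 2))), 69) = Mul(Add(2, Mul(-1, 0), Mul(-160, Pow(0, 2))), 69) = Mul(Add(2, 0, Mul(-160, 0)), 69) = Mul(Add(2, 0, 0), 69) = Mul(2, 69) = 138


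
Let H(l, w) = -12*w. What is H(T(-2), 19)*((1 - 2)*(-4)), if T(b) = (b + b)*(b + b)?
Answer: -912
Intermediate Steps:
T(b) = 4*b**2 (T(b) = (2*b)*(2*b) = 4*b**2)
H(l, w) = -12*w
H(T(-2), 19)*((1 - 2)*(-4)) = (-12*19)*((1 - 2)*(-4)) = -(-228)*(-4) = -228*4 = -912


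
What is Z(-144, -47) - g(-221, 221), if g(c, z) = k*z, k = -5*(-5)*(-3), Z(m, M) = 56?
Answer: 16631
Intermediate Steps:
k = -75 (k = 25*(-3) = -75)
g(c, z) = -75*z
Z(-144, -47) - g(-221, 221) = 56 - (-75)*221 = 56 - 1*(-16575) = 56 + 16575 = 16631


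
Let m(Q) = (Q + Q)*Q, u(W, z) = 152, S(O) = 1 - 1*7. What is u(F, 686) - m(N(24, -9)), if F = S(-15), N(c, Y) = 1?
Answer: 150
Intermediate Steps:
S(O) = -6 (S(O) = 1 - 7 = -6)
F = -6
m(Q) = 2*Q² (m(Q) = (2*Q)*Q = 2*Q²)
u(F, 686) - m(N(24, -9)) = 152 - 2*1² = 152 - 2 = 150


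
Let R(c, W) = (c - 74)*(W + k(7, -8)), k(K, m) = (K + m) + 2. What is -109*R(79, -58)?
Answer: 31065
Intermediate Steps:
k(K, m) = 2 + K + m
R(c, W) = (1 + W)*(-74 + c) (R(c, W) = (c - 74)*(W + (2 + 7 - 8)) = (-74 + c)*(W + 1) = (-74 + c)*(1 + W) = (1 + W)*(-74 + c))
-109*R(79, -58) = -109*(-74 + 79 - 74*(-58) - 58*79) = -109*(-74 + 79 + 4292 - 4582) = -109*(-285) = 31065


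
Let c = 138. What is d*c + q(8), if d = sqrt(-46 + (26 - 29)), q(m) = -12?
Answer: -12 + 966*I ≈ -12.0 + 966.0*I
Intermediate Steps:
d = 7*I (d = sqrt(-46 - 3) = sqrt(-49) = 7*I ≈ 7.0*I)
d*c + q(8) = (7*I)*138 - 12 = 966*I - 12 = -12 + 966*I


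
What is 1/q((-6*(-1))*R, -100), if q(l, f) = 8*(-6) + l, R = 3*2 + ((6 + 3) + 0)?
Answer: 1/42 ≈ 0.023810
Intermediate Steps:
R = 15 (R = 6 + (9 + 0) = 6 + 9 = 15)
q(l, f) = -48 + l
1/q((-6*(-1))*R, -100) = 1/(-48 - 6*(-1)*15) = 1/(-48 + 6*15) = 1/(-48 + 90) = 1/42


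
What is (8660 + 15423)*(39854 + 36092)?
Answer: 1829007518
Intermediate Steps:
(8660 + 15423)*(39854 + 36092) = 24083*75946 = 1829007518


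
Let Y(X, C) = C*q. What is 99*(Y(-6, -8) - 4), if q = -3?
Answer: 1980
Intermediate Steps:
Y(X, C) = -3*C (Y(X, C) = C*(-3) = -3*C)
99*(Y(-6, -8) - 4) = 99*(-3*(-8) - 4) = 99*(24 - 4) = 99*20 = 1980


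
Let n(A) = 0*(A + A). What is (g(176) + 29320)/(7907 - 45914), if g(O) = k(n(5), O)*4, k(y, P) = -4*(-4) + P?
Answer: -30088/38007 ≈ -0.79164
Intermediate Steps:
n(A) = 0 (n(A) = 0*(2*A) = 0)
k(y, P) = 16 + P
g(O) = 64 + 4*O (g(O) = (16 + O)*4 = 64 + 4*O)
(g(176) + 29320)/(7907 - 45914) = ((64 + 4*176) + 29320)/(7907 - 45914) = ((64 + 704) + 29320)/(-38007) = (768 + 29320)*(-1/38007) = 30088*(-1/38007) = -30088/38007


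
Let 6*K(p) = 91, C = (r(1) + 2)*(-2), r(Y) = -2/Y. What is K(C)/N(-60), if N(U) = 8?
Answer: 91/48 ≈ 1.8958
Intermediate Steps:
C = 0 (C = (-2/1 + 2)*(-2) = (-2*1 + 2)*(-2) = (-2 + 2)*(-2) = 0*(-2) = 0)
K(p) = 91/6 (K(p) = (1/6)*91 = 91/6)
K(C)/N(-60) = (91/6)/8 = (91/6)*(1/8) = 91/48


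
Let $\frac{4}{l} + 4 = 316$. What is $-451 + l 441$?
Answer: $- \frac{11579}{26} \approx -445.35$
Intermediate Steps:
$l = \frac{1}{78}$ ($l = \frac{4}{-4 + 316} = \frac{4}{312} = 4 \cdot \frac{1}{312} = \frac{1}{78} \approx 0.012821$)
$-451 + l 441 = -451 + \frac{1}{78} \cdot 441 = -451 + \frac{147}{26} = - \frac{11579}{26}$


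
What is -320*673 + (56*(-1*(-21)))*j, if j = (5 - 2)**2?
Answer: -204776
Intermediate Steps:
j = 9 (j = 3**2 = 9)
-320*673 + (56*(-1*(-21)))*j = -320*673 + (56*(-1*(-21)))*9 = -215360 + (56*21)*9 = -215360 + 1176*9 = -215360 + 10584 = -204776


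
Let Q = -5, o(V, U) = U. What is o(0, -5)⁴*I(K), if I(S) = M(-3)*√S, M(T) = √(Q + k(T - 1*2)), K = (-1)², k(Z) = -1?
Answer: 625*I*√6 ≈ 1530.9*I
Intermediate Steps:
K = 1
M(T) = I*√6 (M(T) = √(-5 - 1) = √(-6) = I*√6)
I(S) = I*√6*√S (I(S) = (I*√6)*√S = I*√6*√S)
o(0, -5)⁴*I(K) = (-5)⁴*(I*√6*√1) = 625*(I*√6*1) = 625*(I*√6) = 625*I*√6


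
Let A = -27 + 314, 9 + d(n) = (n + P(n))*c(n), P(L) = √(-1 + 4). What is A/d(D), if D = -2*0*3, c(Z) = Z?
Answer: -287/9 ≈ -31.889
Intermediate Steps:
P(L) = √3
D = 0 (D = 0*3 = 0)
d(n) = -9 + n*(n + √3) (d(n) = -9 + (n + √3)*n = -9 + n*(n + √3))
A = 287
A/d(D) = 287/(-9 + 0² + 0*√3) = 287/(-9 + 0 + 0) = 287/(-9) = 287*(-⅑) = -287/9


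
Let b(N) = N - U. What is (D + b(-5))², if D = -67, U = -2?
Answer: 4900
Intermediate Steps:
b(N) = 2 + N (b(N) = N - 1*(-2) = N + 2 = 2 + N)
(D + b(-5))² = (-67 + (2 - 5))² = (-67 - 3)² = (-70)² = 4900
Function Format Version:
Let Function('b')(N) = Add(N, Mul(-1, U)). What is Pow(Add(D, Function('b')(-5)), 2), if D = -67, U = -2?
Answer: 4900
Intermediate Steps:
Function('b')(N) = Add(2, N) (Function('b')(N) = Add(N, Mul(-1, -2)) = Add(N, 2) = Add(2, N))
Pow(Add(D, Function('b')(-5)), 2) = Pow(Add(-67, Add(2, -5)), 2) = Pow(Add(-67, -3), 2) = Pow(-70, 2) = 4900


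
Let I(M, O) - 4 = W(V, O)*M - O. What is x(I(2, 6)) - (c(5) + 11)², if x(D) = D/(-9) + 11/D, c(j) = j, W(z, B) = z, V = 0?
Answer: -4703/18 ≈ -261.28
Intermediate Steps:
I(M, O) = 4 - O (I(M, O) = 4 + (0*M - O) = 4 + (0 - O) = 4 - O)
x(D) = 11/D - D/9 (x(D) = D*(-⅑) + 11/D = -D/9 + 11/D = 11/D - D/9)
x(I(2, 6)) - (c(5) + 11)² = (11/(4 - 1*6) - (4 - 1*6)/9) - (5 + 11)² = (11/(4 - 6) - (4 - 6)/9) - 1*16² = (11/(-2) - ⅑*(-2)) - 1*256 = (11*(-½) + 2/9) - 256 = (-11/2 + 2/9) - 256 = -95/18 - 256 = -4703/18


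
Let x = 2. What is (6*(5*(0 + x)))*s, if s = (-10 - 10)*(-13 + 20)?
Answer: -8400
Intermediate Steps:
s = -140 (s = -20*7 = -140)
(6*(5*(0 + x)))*s = (6*(5*(0 + 2)))*(-140) = (6*(5*2))*(-140) = (6*10)*(-140) = 60*(-140) = -8400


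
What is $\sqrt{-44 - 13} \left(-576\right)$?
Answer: $- 576 i \sqrt{57} \approx - 4348.7 i$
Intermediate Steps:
$\sqrt{-44 - 13} \left(-576\right) = \sqrt{-57} \left(-576\right) = i \sqrt{57} \left(-576\right) = - 576 i \sqrt{57}$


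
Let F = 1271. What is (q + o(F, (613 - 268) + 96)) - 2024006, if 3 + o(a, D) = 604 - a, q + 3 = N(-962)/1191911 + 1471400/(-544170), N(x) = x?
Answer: -131321302595403967/64860220887 ≈ -2.0247e+6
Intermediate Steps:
q = -370010796355/64860220887 (q = -3 + (-962/1191911 + 1471400/(-544170)) = -3 + (-962*1/1191911 + 1471400*(-1/544170)) = -3 + (-962/1191911 - 147140/54417) = -3 - 175430133694/64860220887 = -370010796355/64860220887 ≈ -5.7047)
o(a, D) = 601 - a (o(a, D) = -3 + (604 - a) = 601 - a)
(q + o(F, (613 - 268) + 96)) - 2024006 = (-370010796355/64860220887 + (601 - 1*1271)) - 2024006 = (-370010796355/64860220887 + (601 - 1271)) - 2024006 = (-370010796355/64860220887 - 670) - 2024006 = -43826358790645/64860220887 - 2024006 = -131321302595403967/64860220887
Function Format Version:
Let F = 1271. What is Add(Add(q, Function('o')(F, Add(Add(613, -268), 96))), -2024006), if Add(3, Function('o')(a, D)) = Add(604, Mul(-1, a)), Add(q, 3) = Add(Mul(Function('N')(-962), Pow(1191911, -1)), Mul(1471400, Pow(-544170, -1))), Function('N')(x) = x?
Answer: Rational(-131321302595403967, 64860220887) ≈ -2.0247e+6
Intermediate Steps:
q = Rational(-370010796355, 64860220887) (q = Add(-3, Add(Mul(-962, Pow(1191911, -1)), Mul(1471400, Pow(-544170, -1)))) = Add(-3, Add(Mul(-962, Rational(1, 1191911)), Mul(1471400, Rational(-1, 544170)))) = Add(-3, Add(Rational(-962, 1191911), Rational(-147140, 54417))) = Add(-3, Rational(-175430133694, 64860220887)) = Rational(-370010796355, 64860220887) ≈ -5.7047)
Function('o')(a, D) = Add(601, Mul(-1, a)) (Function('o')(a, D) = Add(-3, Add(604, Mul(-1, a))) = Add(601, Mul(-1, a)))
Add(Add(q, Function('o')(F, Add(Add(613, -268), 96))), -2024006) = Add(Add(Rational(-370010796355, 64860220887), Add(601, Mul(-1, 1271))), -2024006) = Add(Add(Rational(-370010796355, 64860220887), Add(601, -1271)), -2024006) = Add(Add(Rational(-370010796355, 64860220887), -670), -2024006) = Add(Rational(-43826358790645, 64860220887), -2024006) = Rational(-131321302595403967, 64860220887)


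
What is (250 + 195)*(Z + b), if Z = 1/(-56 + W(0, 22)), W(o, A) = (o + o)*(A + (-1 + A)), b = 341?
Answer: 8497275/56 ≈ 1.5174e+5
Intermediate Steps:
W(o, A) = 2*o*(-1 + 2*A) (W(o, A) = (2*o)*(-1 + 2*A) = 2*o*(-1 + 2*A))
Z = -1/56 (Z = 1/(-56 + 2*0*(-1 + 2*22)) = 1/(-56 + 2*0*(-1 + 44)) = 1/(-56 + 2*0*43) = 1/(-56 + 0) = 1/(-56) = -1/56 ≈ -0.017857)
(250 + 195)*(Z + b) = (250 + 195)*(-1/56 + 341) = 445*(19095/56) = 8497275/56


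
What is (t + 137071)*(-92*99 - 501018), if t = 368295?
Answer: -257800336116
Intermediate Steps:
(t + 137071)*(-92*99 - 501018) = (368295 + 137071)*(-92*99 - 501018) = 505366*(-9108 - 501018) = 505366*(-510126) = -257800336116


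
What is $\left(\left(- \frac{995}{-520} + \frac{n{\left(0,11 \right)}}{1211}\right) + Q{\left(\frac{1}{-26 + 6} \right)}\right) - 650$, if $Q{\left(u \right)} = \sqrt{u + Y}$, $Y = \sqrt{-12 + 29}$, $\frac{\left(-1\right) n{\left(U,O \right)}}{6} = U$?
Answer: $- \frac{67401}{104} + \frac{\sqrt{-5 + 100 \sqrt{17}}}{10} \approx -646.07$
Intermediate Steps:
$n{\left(U,O \right)} = - 6 U$
$Y = \sqrt{17} \approx 4.1231$
$Q{\left(u \right)} = \sqrt{u + \sqrt{17}}$
$\left(\left(- \frac{995}{-520} + \frac{n{\left(0,11 \right)}}{1211}\right) + Q{\left(\frac{1}{-26 + 6} \right)}\right) - 650 = \left(\left(- \frac{995}{-520} + \frac{\left(-6\right) 0}{1211}\right) + \sqrt{\frac{1}{-26 + 6} + \sqrt{17}}\right) - 650 = \left(\left(\left(-995\right) \left(- \frac{1}{520}\right) + 0 \cdot \frac{1}{1211}\right) + \sqrt{\frac{1}{-20} + \sqrt{17}}\right) - 650 = \left(\left(\frac{199}{104} + 0\right) + \sqrt{- \frac{1}{20} + \sqrt{17}}\right) - 650 = \left(\frac{199}{104} + \sqrt{- \frac{1}{20} + \sqrt{17}}\right) - 650 = - \frac{67401}{104} + \sqrt{- \frac{1}{20} + \sqrt{17}}$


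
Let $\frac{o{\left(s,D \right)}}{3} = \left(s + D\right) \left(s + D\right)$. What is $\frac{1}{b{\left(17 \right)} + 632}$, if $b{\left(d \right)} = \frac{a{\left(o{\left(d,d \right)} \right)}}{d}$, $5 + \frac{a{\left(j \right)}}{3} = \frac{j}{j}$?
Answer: $\frac{17}{10732} \approx 0.001584$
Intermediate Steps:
$o{\left(s,D \right)} = 3 \left(D + s\right)^{2}$ ($o{\left(s,D \right)} = 3 \left(s + D\right) \left(s + D\right) = 3 \left(D + s\right) \left(D + s\right) = 3 \left(D + s\right)^{2}$)
$a{\left(j \right)} = -12$ ($a{\left(j \right)} = -15 + 3 \frac{j}{j} = -15 + 3 \cdot 1 = -15 + 3 = -12$)
$b{\left(d \right)} = - \frac{12}{d}$
$\frac{1}{b{\left(17 \right)} + 632} = \frac{1}{- \frac{12}{17} + 632} = \frac{1}{\frac{10732}{17}} = \frac{17}{10732}$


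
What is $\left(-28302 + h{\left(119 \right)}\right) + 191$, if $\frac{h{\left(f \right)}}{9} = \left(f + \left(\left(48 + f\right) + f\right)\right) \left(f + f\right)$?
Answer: $839399$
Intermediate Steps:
$h{\left(f \right)} = 18 f \left(48 + 3 f\right)$ ($h{\left(f \right)} = 9 \left(f + \left(\left(48 + f\right) + f\right)\right) \left(f + f\right) = 9 \left(f + \left(48 + 2 f\right)\right) 2 f = 9 \left(48 + 3 f\right) 2 f = 9 \cdot 2 f \left(48 + 3 f\right) = 18 f \left(48 + 3 f\right)$)
$\left(-28302 + h{\left(119 \right)}\right) + 191 = \left(-28302 + 54 \cdot 119 \left(16 + 119\right)\right) + 191 = \left(-28302 + 54 \cdot 119 \cdot 135\right) + 191 = \left(-28302 + 867510\right) + 191 = 839208 + 191 = 839399$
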